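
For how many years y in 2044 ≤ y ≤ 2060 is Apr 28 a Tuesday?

2

Day of week of April 28 in each year:
2044: Thu, 2045: Fri, 2046: Sat, 2047: Sun, 2048: Tue ✓, 2049: Wed, 2050: Thu, 2051: Fri, 2052: Sun, 2053: Mon, 2054: Tue ✓, 2055: Wed, 2056: Fri, 2057: Sat, 2058: Sun, 2059: Mon, 2060: Wed
Tuesdays: 2048, 2054.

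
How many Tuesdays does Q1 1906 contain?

January 1, 1906 is a Monday.
That's 90 days from start to end, counting both.
90 = 7 × 12 + 6, so there are 12 full weeks plus 6 extra days.
Each full week contributes one Tuesday: 12 so far.
The 6 extra days are Monday, Tuesday, Wednesday, Thursday, Friday, Saturday — 1 of them qualifies.
Total: 12 + 1 = 13.

13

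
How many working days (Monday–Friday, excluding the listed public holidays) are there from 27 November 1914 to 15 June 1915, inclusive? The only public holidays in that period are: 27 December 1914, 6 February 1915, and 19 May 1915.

142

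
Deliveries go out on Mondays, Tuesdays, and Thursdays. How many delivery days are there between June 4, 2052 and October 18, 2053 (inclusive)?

June 4, 2052 is a Tuesday.
From June 4, 2052 to October 18, 2053 is 502 days inclusive.
502 = 7 × 71 + 5, so there are 71 full weeks plus 5 extra days.
Each full week contributes 3 days from the set (Mon, Tue, Thu): 71 × 3 = 213.
The 5 extra days are Tue, Wed, Thu, Fri, Sat — 2 of them qualify.
Total: 213 + 2 = 215.

215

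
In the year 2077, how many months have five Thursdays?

4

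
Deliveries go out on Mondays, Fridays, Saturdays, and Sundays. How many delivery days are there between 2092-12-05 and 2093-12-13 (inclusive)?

2092-12-05 is a Friday.
That's 374 days from start to end, counting both.
374 = 7 × 53 + 3, so there are 53 full weeks plus 3 extra days.
Each full week contributes 4 days from the set (Mon, Fri, Sat, Sun): 53 × 4 = 212.
The 3 extra days are Friday, Saturday, Sunday — 3 of them qualify.
Total: 212 + 3 = 215.

215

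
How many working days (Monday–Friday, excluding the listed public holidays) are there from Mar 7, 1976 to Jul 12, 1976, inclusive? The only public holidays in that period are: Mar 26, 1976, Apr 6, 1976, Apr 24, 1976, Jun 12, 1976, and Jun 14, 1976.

88

Mar 7, 1976 is a Sunday.
From Mar 7, 1976 to Jul 12, 1976 is 128 days inclusive.
128 = 7 × 18 + 2, so there are 18 full weeks plus 2 extra days.
Each full week contributes 5 weekdays (Mon–Fri): 18 × 5 = 90.
The 2 extra days are Sunday, Monday — 1 of them qualifies.
Total: 90 + 1 = 91.
Holidays: Mar 26, 1976 (Fri); Apr 6, 1976 (Tue); Apr 24, 1976 (Sat); Jun 12, 1976 (Sat); Jun 14, 1976 (Mon).
3 of the 5 holidays fall on weekdays; the rest are weekends and were already excluded.
Business days: 91 − 3 = 88.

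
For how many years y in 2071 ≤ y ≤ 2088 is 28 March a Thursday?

3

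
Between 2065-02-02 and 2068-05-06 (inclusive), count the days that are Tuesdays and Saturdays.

2065-02-02 is a Monday.
The range spans 1190 days (inclusive of both endpoints).
1190 = 7 × 170, so the span is exactly 170 full weeks.
Each full week contributes 2 days from the set (Tue, Sat): 170 × 2 = 340.
Total: 340.

340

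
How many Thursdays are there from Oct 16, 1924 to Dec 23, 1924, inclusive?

10 Thursdays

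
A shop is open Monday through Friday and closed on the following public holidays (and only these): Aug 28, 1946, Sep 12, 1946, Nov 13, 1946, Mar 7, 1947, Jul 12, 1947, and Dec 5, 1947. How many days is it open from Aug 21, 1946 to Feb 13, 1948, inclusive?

383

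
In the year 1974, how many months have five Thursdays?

4

A month has five Thursdays exactly when Thursday falls within its first (length − 28) days.
Jan: 31 days, starts Tue → 5 of Tue, Wed, Thu ✓
Feb: 28 days, starts Fri → 5 of (none)
Mar: 31 days, starts Fri → 5 of Fri, Sat, Sun
Apr: 30 days, starts Mon → 5 of Mon, Tue
May: 31 days, starts Wed → 5 of Wed, Thu, Fri ✓
Jun: 30 days, starts Sat → 5 of Sat, Sun
Jul: 31 days, starts Mon → 5 of Mon, Tue, Wed
Aug: 31 days, starts Thu → 5 of Thu, Fri, Sat ✓
Sep: 30 days, starts Sun → 5 of Sun, Mon
Oct: 31 days, starts Tue → 5 of Tue, Wed, Thu ✓
Nov: 30 days, starts Fri → 5 of Fri, Sat
Dec: 31 days, starts Sun → 5 of Sun, Mon, Tue
Months with five Thursdays: Jan, May, Aug, Oct.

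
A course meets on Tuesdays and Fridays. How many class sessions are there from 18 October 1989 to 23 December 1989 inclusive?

19

18 October 1989 is a Wednesday.
From 18 October 1989 to 23 December 1989 is 67 days inclusive.
67 = 7 × 9 + 4, so there are 9 full weeks plus 4 extra days.
Each full week contributes 2 days from the set (Tue, Fri): 9 × 2 = 18.
The 4 extra days are Wednesday, Thursday, Friday, Saturday — 1 of them qualifies.
Total: 18 + 1 = 19.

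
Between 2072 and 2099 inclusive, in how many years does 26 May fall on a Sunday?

4

Day of week of May 26 in each year:
2072: Thu, 2073: Fri, 2074: Sat, 2075: Sun ✓, 2076: Tue, 2077: Wed, 2078: Thu, 2079: Fri, 2080: Sun ✓, 2081: Mon, 2082: Tue, 2083: Wed, 2084: Fri, 2085: Sat, 2086: Sun ✓, 2087: Mon, 2088: Wed, 2089: Thu, 2090: Fri, 2091: Sat, 2092: Mon, 2093: Tue, 2094: Wed, 2095: Thu, 2096: Sat, 2097: Sun ✓, 2098: Mon, 2099: Tue
Sundays: 2075, 2080, 2086, 2097.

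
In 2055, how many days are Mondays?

52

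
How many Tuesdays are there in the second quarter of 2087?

1 April 2087 is a Tuesday.
The range spans 91 days (inclusive of both endpoints).
91 = 7 × 13, so the span is exactly 13 full weeks.
Each full week contributes one Tuesday: 13 so far.

13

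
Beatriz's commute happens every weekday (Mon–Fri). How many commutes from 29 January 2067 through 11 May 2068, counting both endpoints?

335

29 January 2067 is a Saturday.
The range spans 469 days (inclusive of both endpoints).
469 = 7 × 67, so the span is exactly 67 full weeks.
Each full week contributes 5 weekdays (Mon–Fri): 67 × 5 = 335.
Total: 335.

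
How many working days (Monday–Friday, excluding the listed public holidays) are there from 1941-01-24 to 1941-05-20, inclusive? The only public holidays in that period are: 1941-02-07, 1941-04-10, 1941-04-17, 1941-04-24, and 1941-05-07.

1941-01-24 is a Friday.
From 1941-01-24 to 1941-05-20 is 117 days inclusive.
117 = 7 × 16 + 5, so there are 16 full weeks plus 5 extra days.
Each full week contributes 5 weekdays (Mon–Fri): 16 × 5 = 80.
The 5 extra days are Fri, Sat, Sun, Mon, Tue — 3 of them qualify.
Total: 80 + 3 = 83.
Holidays: 1941-02-07 (Fri); 1941-04-10 (Thu); 1941-04-17 (Thu); 1941-04-24 (Thu); 1941-05-07 (Wed).
All 5 holidays fall on weekdays, so subtract 5.
Business days: 83 − 5 = 78.

78 working days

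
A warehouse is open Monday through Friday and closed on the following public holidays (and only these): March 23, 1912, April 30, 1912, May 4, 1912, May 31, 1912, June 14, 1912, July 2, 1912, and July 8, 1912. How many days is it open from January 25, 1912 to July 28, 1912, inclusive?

127 working days

January 25, 1912 is a Thursday.
From January 25, 1912 to July 28, 1912 is 186 days inclusive.
186 = 7 × 26 + 4, so there are 26 full weeks plus 4 extra days.
Each full week contributes 5 weekdays (Mon–Fri): 26 × 5 = 130.
The 4 extra days are Thursday, Friday, Saturday, Sunday — 2 of them qualify.
Total: 130 + 2 = 132.
Holidays: March 23, 1912 (Sat); April 30, 1912 (Tue); May 4, 1912 (Sat); May 31, 1912 (Fri); June 14, 1912 (Fri); July 2, 1912 (Tue); July 8, 1912 (Mon).
5 of the 7 holidays fall on weekdays; the rest are weekends and were already excluded.
Business days: 132 − 5 = 127.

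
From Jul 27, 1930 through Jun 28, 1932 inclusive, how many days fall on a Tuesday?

101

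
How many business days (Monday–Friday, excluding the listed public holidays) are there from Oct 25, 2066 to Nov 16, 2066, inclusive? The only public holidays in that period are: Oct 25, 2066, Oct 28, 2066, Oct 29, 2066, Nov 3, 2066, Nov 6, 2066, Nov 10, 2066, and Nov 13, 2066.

Oct 25, 2066 is a Monday.
That's 23 days from start to end, counting both.
23 = 7 × 3 + 2, so there are 3 full weeks plus 2 extra days.
Each full week contributes 5 weekdays (Mon–Fri): 3 × 5 = 15.
The 2 extra days are Mon, Tue — 2 of them qualify.
Total: 15 + 2 = 17.
Holidays: Oct 25, 2066 (Mon); Oct 28, 2066 (Thu); Oct 29, 2066 (Fri); Nov 3, 2066 (Wed); Nov 6, 2066 (Sat); Nov 10, 2066 (Wed); Nov 13, 2066 (Sat).
5 of the 7 holidays fall on weekdays; the rest are weekends and were already excluded.
Business days: 17 − 5 = 12.

12 business days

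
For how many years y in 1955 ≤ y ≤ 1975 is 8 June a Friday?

3

Day of week of June 8 in each year:
1955: Wed, 1956: Fri ✓, 1957: Sat, 1958: Sun, 1959: Mon, 1960: Wed, 1961: Thu, 1962: Fri ✓, 1963: Sat, 1964: Mon, 1965: Tue, 1966: Wed, 1967: Thu, 1968: Sat, 1969: Sun, 1970: Mon, 1971: Tue, 1972: Thu, 1973: Fri ✓, 1974: Sat, 1975: Sun
Fridays: 1956, 1962, 1973.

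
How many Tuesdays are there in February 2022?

4

1 February 2022 is a Tuesday.
The range spans 28 days (inclusive of both endpoints).
28 = 7 × 4, so the span is exactly 4 full weeks.
Each full week contributes one Tuesday: 4 so far.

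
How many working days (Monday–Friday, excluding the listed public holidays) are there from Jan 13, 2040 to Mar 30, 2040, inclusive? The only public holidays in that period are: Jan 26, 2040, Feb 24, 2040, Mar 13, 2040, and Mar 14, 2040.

52 working days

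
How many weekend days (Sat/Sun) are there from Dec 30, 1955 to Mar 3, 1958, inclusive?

Dec 30, 1955 is a Friday.
That's 795 days from start to end, counting both.
795 = 7 × 113 + 4, so there are 113 full weeks plus 4 extra days.
Each full week contributes 2 weekend days (Sat, Sun): 113 × 2 = 226.
The 4 extra days are Fri, Sat, Sun, Mon — 2 of them qualify.
Total: 226 + 2 = 228.

228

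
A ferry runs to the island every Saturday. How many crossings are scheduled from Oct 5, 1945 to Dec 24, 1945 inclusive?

12

Oct 5, 1945 is a Friday.
That's 81 days from start to end, counting both.
81 = 7 × 11 + 4, so there are 11 full weeks plus 4 extra days.
Each full week contributes one Saturday: 11 so far.
The 4 extra days are Fri, Sat, Sun, Mon — 1 of them qualifies.
Total: 11 + 1 = 12.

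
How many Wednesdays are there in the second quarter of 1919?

Apr 1, 1919 is a Tuesday.
That's 91 days from start to end, counting both.
91 = 7 × 13, so the span is exactly 13 full weeks.
Each full week contributes one Wednesday: 13 so far.

13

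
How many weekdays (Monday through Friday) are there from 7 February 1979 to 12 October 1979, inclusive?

7 February 1979 is a Wednesday.
The range spans 248 days (inclusive of both endpoints).
248 = 7 × 35 + 3, so there are 35 full weeks plus 3 extra days.
Each full week contributes 5 weekdays (Mon–Fri): 35 × 5 = 175.
The 3 extra days are Wed, Thu, Fri — 3 of them qualify.
Total: 175 + 3 = 178.

178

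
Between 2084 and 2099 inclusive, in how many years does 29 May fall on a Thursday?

3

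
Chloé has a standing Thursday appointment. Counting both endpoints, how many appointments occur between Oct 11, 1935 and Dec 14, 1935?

9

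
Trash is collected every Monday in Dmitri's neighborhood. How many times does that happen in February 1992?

4

1 February 1992 is a Saturday.
That's 29 days from start to end, counting both.
29 = 7 × 4 + 1, so there are 4 full weeks plus 1 extra day.
Each full week contributes one Monday: 4 so far.
The 1 extra day is Sat — none qualify.
Total: 4 + 0 = 4.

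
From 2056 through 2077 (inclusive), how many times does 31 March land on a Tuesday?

Day of week of March 31 in each year:
2056: Fri, 2057: Sat, 2058: Sun, 2059: Mon, 2060: Wed, 2061: Thu, 2062: Fri, 2063: Sat, 2064: Mon, 2065: Tue ✓, 2066: Wed, 2067: Thu, 2068: Sat, 2069: Sun, 2070: Mon, 2071: Tue ✓, 2072: Thu, 2073: Fri, 2074: Sat, 2075: Sun, 2076: Tue ✓, 2077: Wed
Tuesdays: 2065, 2071, 2076.

3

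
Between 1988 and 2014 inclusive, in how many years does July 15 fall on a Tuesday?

Day of week of July 15 in each year:
1988: Fri, 1989: Sat, 1990: Sun, 1991: Mon, 1992: Wed, 1993: Thu, 1994: Fri, 1995: Sat, 1996: Mon, 1997: Tue ✓, 1998: Wed, 1999: Thu, 2000: Sat, 2001: Sun, 2002: Mon, 2003: Tue ✓, 2004: Thu, 2005: Fri, 2006: Sat, 2007: Sun, 2008: Tue ✓, 2009: Wed, 2010: Thu, 2011: Fri, 2012: Sun, 2013: Mon, 2014: Tue ✓
Tuesdays: 1997, 2003, 2008, 2014.

4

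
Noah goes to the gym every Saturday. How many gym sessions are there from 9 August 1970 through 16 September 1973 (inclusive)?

9 August 1970 is a Sunday.
The range spans 1135 days (inclusive of both endpoints).
1135 = 7 × 162 + 1, so there are 162 full weeks plus 1 extra day.
Each full week contributes one Saturday: 162 so far.
The 1 extra day is Sunday — none qualify.
Total: 162 + 0 = 162.

162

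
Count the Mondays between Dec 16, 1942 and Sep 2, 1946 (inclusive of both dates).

194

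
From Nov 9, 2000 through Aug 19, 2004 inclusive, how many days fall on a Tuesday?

Nov 9, 2000 is a Thursday.
The range spans 1380 days (inclusive of both endpoints).
1380 = 7 × 197 + 1, so there are 197 full weeks plus 1 extra day.
Each full week contributes one Tuesday: 197 so far.
The 1 extra day is Thu — none qualify.
Total: 197 + 0 = 197.

197 Tuesdays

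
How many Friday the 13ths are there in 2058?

The 13th falls on a Friday when the month's 13th has weekday Fri.
Jan 13 is Sun; Feb 13 is Wed; Mar 13 is Wed; Apr 13 is Sat; May 13 is Mon; Jun 13 is Thu; Jul 13 is Sat; Aug 13 is Tue; Sep 13 is Fri ✓; Oct 13 is Sun; Nov 13 is Wed; Dec 13 is Fri ✓.
Friday the 13ths: Sep, Dec.

2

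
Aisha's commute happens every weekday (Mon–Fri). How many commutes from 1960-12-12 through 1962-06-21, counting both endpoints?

399 weekdays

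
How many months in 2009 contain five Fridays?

4

A month has five Fridays exactly when Friday falls within its first (length − 28) days.
Jan: 31 days, starts Thu → 5 of Thu, Fri, Sat ✓
Feb: 28 days, starts Sun → 5 of (none)
Mar: 31 days, starts Sun → 5 of Sun, Mon, Tue
Apr: 30 days, starts Wed → 5 of Wed, Thu
May: 31 days, starts Fri → 5 of Fri, Sat, Sun ✓
Jun: 30 days, starts Mon → 5 of Mon, Tue
Jul: 31 days, starts Wed → 5 of Wed, Thu, Fri ✓
Aug: 31 days, starts Sat → 5 of Sat, Sun, Mon
Sep: 30 days, starts Tue → 5 of Tue, Wed
Oct: 31 days, starts Thu → 5 of Thu, Fri, Sat ✓
Nov: 30 days, starts Sun → 5 of Sun, Mon
Dec: 31 days, starts Tue → 5 of Tue, Wed, Thu
Months with five Fridays: Jan, May, Jul, Oct.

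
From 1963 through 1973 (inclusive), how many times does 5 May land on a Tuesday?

2

Day of week of May 5 in each year:
1963: Sun, 1964: Tue ✓, 1965: Wed, 1966: Thu, 1967: Fri, 1968: Sun, 1969: Mon, 1970: Tue ✓, 1971: Wed, 1972: Fri, 1973: Sat
Tuesdays: 1964, 1970.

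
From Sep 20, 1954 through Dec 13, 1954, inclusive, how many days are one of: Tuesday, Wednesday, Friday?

36

Sep 20, 1954 is a Monday.
From Sep 20, 1954 to Dec 13, 1954 is 85 days inclusive.
85 = 7 × 12 + 1, so there are 12 full weeks plus 1 extra day.
Each full week contributes 3 days from the set (Tue, Wed, Fri): 12 × 3 = 36.
The 1 extra day is Monday — none qualify.
Total: 36 + 0 = 36.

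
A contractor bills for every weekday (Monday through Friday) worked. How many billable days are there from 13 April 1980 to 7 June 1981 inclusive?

13 April 1980 is a Sunday.
From 13 April 1980 to 7 June 1981 is 421 days inclusive.
421 = 7 × 60 + 1, so there are 60 full weeks plus 1 extra day.
Each full week contributes 5 weekdays (Mon–Fri): 60 × 5 = 300.
The 1 extra day is Sunday — none qualify.
Total: 300 + 0 = 300.

300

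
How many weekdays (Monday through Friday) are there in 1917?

January 1, 1917 is a Monday.
That's 365 days from start to end, counting both.
365 = 7 × 52 + 1, so there are 52 full weeks plus 1 extra day.
Each full week contributes 5 weekdays (Mon–Fri): 52 × 5 = 260.
The 1 extra day is Mon — 1 of them qualifies.
Total: 260 + 1 = 261.

261 weekdays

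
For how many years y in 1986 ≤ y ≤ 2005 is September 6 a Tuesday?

Day of week of September 6 in each year:
1986: Sat, 1987: Sun, 1988: Tue ✓, 1989: Wed, 1990: Thu, 1991: Fri, 1992: Sun, 1993: Mon, 1994: Tue ✓, 1995: Wed, 1996: Fri, 1997: Sat, 1998: Sun, 1999: Mon, 2000: Wed, 2001: Thu, 2002: Fri, 2003: Sat, 2004: Mon, 2005: Tue ✓
Tuesdays: 1988, 1994, 2005.

3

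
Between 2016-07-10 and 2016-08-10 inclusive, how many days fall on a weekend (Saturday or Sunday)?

9

2016-07-10 is a Sunday.
The range spans 32 days (inclusive of both endpoints).
32 = 7 × 4 + 4, so there are 4 full weeks plus 4 extra days.
Each full week contributes 2 weekend days (Sat, Sun): 4 × 2 = 8.
The 4 extra days are Sun, Mon, Tue, Wed — 1 of them qualifies.
Total: 8 + 1 = 9.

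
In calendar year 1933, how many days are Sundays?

53

1 January 1933 is a Sunday.
The range spans 365 days (inclusive of both endpoints).
365 = 7 × 52 + 1, so there are 52 full weeks plus 1 extra day.
Each full week contributes one Sunday: 52 so far.
The 1 extra day is Sun — 1 of them qualifies.
Total: 52 + 1 = 53.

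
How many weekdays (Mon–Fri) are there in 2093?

Jan 1, 2093 is a Thursday.
That's 365 days from start to end, counting both.
365 = 7 × 52 + 1, so there are 52 full weeks plus 1 extra day.
Each full week contributes 5 weekdays (Mon–Fri): 52 × 5 = 260.
The 1 extra day is Thursday — 1 of them qualifies.
Total: 260 + 1 = 261.

261 weekdays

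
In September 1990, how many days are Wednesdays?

Sep 1, 1990 is a Saturday.
From Sep 1, 1990 to Sep 30, 1990 is 30 days inclusive.
30 = 7 × 4 + 2, so there are 4 full weeks plus 2 extra days.
Each full week contributes one Wednesday: 4 so far.
The 2 extra days are Sat, Sun — none qualify.
Total: 4 + 0 = 4.

4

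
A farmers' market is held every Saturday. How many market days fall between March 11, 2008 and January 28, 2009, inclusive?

March 11, 2008 is a Tuesday.
The range spans 324 days (inclusive of both endpoints).
324 = 7 × 46 + 2, so there are 46 full weeks plus 2 extra days.
Each full week contributes one Saturday: 46 so far.
The 2 extra days are Tuesday, Wednesday — none qualify.
Total: 46 + 0 = 46.

46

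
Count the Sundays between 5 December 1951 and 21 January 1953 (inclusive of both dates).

59 Sundays

5 December 1951 is a Wednesday.
That's 414 days from start to end, counting both.
414 = 7 × 59 + 1, so there are 59 full weeks plus 1 extra day.
Each full week contributes one Sunday: 59 so far.
The 1 extra day is Wed — none qualify.
Total: 59 + 0 = 59.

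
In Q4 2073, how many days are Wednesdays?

13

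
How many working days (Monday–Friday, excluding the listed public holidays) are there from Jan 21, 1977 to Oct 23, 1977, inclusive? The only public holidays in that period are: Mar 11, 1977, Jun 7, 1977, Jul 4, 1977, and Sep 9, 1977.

Jan 21, 1977 is a Friday.
That's 276 days from start to end, counting both.
276 = 7 × 39 + 3, so there are 39 full weeks plus 3 extra days.
Each full week contributes 5 weekdays (Mon–Fri): 39 × 5 = 195.
The 3 extra days are Fri, Sat, Sun — 1 of them qualifies.
Total: 195 + 1 = 196.
Holidays: Mar 11, 1977 (Fri); Jun 7, 1977 (Tue); Jul 4, 1977 (Mon); Sep 9, 1977 (Fri).
All 4 holidays fall on weekdays, so subtract 4.
Business days: 196 − 4 = 192.

192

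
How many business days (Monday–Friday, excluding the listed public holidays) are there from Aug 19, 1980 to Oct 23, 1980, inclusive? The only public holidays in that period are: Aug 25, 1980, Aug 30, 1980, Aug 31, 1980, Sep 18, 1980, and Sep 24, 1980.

Aug 19, 1980 is a Tuesday.
The range spans 66 days (inclusive of both endpoints).
66 = 7 × 9 + 3, so there are 9 full weeks plus 3 extra days.
Each full week contributes 5 weekdays (Mon–Fri): 9 × 5 = 45.
The 3 extra days are Tue, Wed, Thu — 3 of them qualify.
Total: 45 + 3 = 48.
Holidays: Aug 25, 1980 (Mon); Aug 30, 1980 (Sat); Aug 31, 1980 (Sun); Sep 18, 1980 (Thu); Sep 24, 1980 (Wed).
3 of the 5 holidays fall on weekdays; the rest are weekends and were already excluded.
Business days: 48 − 3 = 45.

45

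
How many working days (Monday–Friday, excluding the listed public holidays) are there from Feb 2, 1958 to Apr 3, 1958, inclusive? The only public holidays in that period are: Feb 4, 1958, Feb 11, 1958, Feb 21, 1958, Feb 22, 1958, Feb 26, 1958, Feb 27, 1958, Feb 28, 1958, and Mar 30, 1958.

38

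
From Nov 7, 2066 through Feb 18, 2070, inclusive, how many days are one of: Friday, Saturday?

342

Nov 7, 2066 is a Sunday.
That's 1200 days from start to end, counting both.
1200 = 7 × 171 + 3, so there are 171 full weeks plus 3 extra days.
Each full week contributes 2 days from the set (Fri, Sat): 171 × 2 = 342.
The 3 extra days are Sunday, Monday, Tuesday — none qualify.
Total: 342 + 0 = 342.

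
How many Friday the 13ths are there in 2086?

2

The 13th falls on a Friday when the month's 13th has weekday Fri.
Jan 13 is Sun; Feb 13 is Wed; Mar 13 is Wed; Apr 13 is Sat; May 13 is Mon; Jun 13 is Thu; Jul 13 is Sat; Aug 13 is Tue; Sep 13 is Fri ✓; Oct 13 is Sun; Nov 13 is Wed; Dec 13 is Fri ✓.
Friday the 13ths: Sep, Dec.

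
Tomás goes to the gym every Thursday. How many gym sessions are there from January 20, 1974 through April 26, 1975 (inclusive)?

January 20, 1974 is a Sunday.
The range spans 462 days (inclusive of both endpoints).
462 = 7 × 66, so the span is exactly 66 full weeks.
Each full week contributes one Thursday: 66 so far.

66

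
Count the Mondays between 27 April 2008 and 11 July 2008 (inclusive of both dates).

27 April 2008 is a Sunday.
The range spans 76 days (inclusive of both endpoints).
76 = 7 × 10 + 6, so there are 10 full weeks plus 6 extra days.
Each full week contributes one Monday: 10 so far.
The 6 extra days are Sun, Mon, Tue, Wed, Thu, Fri — 1 of them qualifies.
Total: 10 + 1 = 11.

11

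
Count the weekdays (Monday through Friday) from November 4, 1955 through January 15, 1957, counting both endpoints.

November 4, 1955 is a Friday.
That's 439 days from start to end, counting both.
439 = 7 × 62 + 5, so there are 62 full weeks plus 5 extra days.
Each full week contributes 5 weekdays (Mon–Fri): 62 × 5 = 310.
The 5 extra days are Friday, Saturday, Sunday, Monday, Tuesday — 3 of them qualify.
Total: 310 + 3 = 313.

313 weekdays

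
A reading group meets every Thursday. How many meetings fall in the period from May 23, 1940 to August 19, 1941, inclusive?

65

May 23, 1940 is a Thursday.
That's 454 days from start to end, counting both.
454 = 7 × 64 + 6, so there are 64 full weeks plus 6 extra days.
Each full week contributes one Thursday: 64 so far.
The 6 extra days are Thursday, Friday, Saturday, Sunday, Monday, Tuesday — 1 of them qualifies.
Total: 64 + 1 = 65.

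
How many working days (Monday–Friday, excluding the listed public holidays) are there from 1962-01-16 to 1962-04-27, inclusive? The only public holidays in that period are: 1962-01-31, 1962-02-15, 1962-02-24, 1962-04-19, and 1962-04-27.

70 working days

1962-01-16 is a Tuesday.
From 1962-01-16 to 1962-04-27 is 102 days inclusive.
102 = 7 × 14 + 4, so there are 14 full weeks plus 4 extra days.
Each full week contributes 5 weekdays (Mon–Fri): 14 × 5 = 70.
The 4 extra days are Tuesday, Wednesday, Thursday, Friday — 4 of them qualify.
Total: 70 + 4 = 74.
Holidays: 1962-01-31 (Wed); 1962-02-15 (Thu); 1962-02-24 (Sat); 1962-04-19 (Thu); 1962-04-27 (Fri).
4 of the 5 holidays fall on weekdays; the rest are weekends and were already excluded.
Business days: 74 − 4 = 70.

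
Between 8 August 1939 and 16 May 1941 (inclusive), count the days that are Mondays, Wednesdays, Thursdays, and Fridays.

371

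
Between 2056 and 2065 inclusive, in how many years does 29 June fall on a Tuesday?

Day of week of June 29 in each year:
2056: Thu, 2057: Fri, 2058: Sat, 2059: Sun, 2060: Tue ✓, 2061: Wed, 2062: Thu, 2063: Fri, 2064: Sun, 2065: Mon
Tuesdays: 2060.

1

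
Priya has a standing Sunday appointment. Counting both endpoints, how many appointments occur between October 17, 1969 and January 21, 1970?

October 17, 1969 is a Friday.
The range spans 97 days (inclusive of both endpoints).
97 = 7 × 13 + 6, so there are 13 full weeks plus 6 extra days.
Each full week contributes one Sunday: 13 so far.
The 6 extra days are Fri, Sat, Sun, Mon, Tue, Wed — 1 of them qualifies.
Total: 13 + 1 = 14.

14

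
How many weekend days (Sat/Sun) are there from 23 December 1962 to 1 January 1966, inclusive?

316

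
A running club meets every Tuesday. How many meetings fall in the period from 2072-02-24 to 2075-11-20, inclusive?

2072-02-24 is a Wednesday.
That's 1366 days from start to end, counting both.
1366 = 7 × 195 + 1, so there are 195 full weeks plus 1 extra day.
Each full week contributes one Tuesday: 195 so far.
The 1 extra day is Wednesday — none qualify.
Total: 195 + 0 = 195.

195 Tuesdays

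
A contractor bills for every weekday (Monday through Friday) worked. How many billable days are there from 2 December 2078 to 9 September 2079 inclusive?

201 weekdays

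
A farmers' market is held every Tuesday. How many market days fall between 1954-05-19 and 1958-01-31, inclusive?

1954-05-19 is a Wednesday.
From 1954-05-19 to 1958-01-31 is 1354 days inclusive.
1354 = 7 × 193 + 3, so there are 193 full weeks plus 3 extra days.
Each full week contributes one Tuesday: 193 so far.
The 3 extra days are Wednesday, Thursday, Friday — none qualify.
Total: 193 + 0 = 193.

193 Tuesdays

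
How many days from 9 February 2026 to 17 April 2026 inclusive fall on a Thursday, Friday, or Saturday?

29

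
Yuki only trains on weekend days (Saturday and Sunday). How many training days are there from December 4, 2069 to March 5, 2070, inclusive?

26

December 4, 2069 is a Wednesday.
The range spans 92 days (inclusive of both endpoints).
92 = 7 × 13 + 1, so there are 13 full weeks plus 1 extra day.
Each full week contributes 2 weekend days (Sat, Sun): 13 × 2 = 26.
The 1 extra day is Wed — none qualify.
Total: 26 + 0 = 26.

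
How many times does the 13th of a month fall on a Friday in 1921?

The 13th falls on a Friday when the month's 13th has weekday Fri.
Jan 13 is Thu; Feb 13 is Sun; Mar 13 is Sun; Apr 13 is Wed; May 13 is Fri ✓; Jun 13 is Mon; Jul 13 is Wed; Aug 13 is Sat; Sep 13 is Tue; Oct 13 is Thu; Nov 13 is Sun; Dec 13 is Tue.
Friday the 13ths: May.

1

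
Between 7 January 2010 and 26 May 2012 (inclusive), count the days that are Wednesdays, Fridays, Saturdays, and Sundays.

498

7 January 2010 is a Thursday.
The range spans 871 days (inclusive of both endpoints).
871 = 7 × 124 + 3, so there are 124 full weeks plus 3 extra days.
Each full week contributes 4 days from the set (Wed, Fri, Sat, Sun): 124 × 4 = 496.
The 3 extra days are Thursday, Friday, Saturday — 2 of them qualify.
Total: 496 + 2 = 498.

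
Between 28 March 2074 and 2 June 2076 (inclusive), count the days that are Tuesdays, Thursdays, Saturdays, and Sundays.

456

28 March 2074 is a Wednesday.
The range spans 798 days (inclusive of both endpoints).
798 = 7 × 114, so the span is exactly 114 full weeks.
Each full week contributes 4 days from the set (Tue, Thu, Sat, Sun): 114 × 4 = 456.
Total: 456.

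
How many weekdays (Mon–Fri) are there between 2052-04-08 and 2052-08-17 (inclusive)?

2052-04-08 is a Monday.
From 2052-04-08 to 2052-08-17 is 132 days inclusive.
132 = 7 × 18 + 6, so there are 18 full weeks plus 6 extra days.
Each full week contributes 5 weekdays (Mon–Fri): 18 × 5 = 90.
The 6 extra days are Monday, Tuesday, Wednesday, Thursday, Friday, Saturday — 5 of them qualify.
Total: 90 + 5 = 95.

95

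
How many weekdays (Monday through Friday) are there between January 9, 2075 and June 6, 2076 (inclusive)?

368

January 9, 2075 is a Wednesday.
That's 515 days from start to end, counting both.
515 = 7 × 73 + 4, so there are 73 full weeks plus 4 extra days.
Each full week contributes 5 weekdays (Mon–Fri): 73 × 5 = 365.
The 4 extra days are Wed, Thu, Fri, Sat — 3 of them qualify.
Total: 365 + 3 = 368.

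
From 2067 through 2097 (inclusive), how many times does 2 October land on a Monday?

Day of week of October 2 in each year:
2067: Sun, 2068: Tue, 2069: Wed, 2070: Thu, 2071: Fri, 2072: Sun, 2073: Mon ✓, 2074: Tue, 2075: Wed, 2076: Fri, 2077: Sat, 2078: Sun, 2079: Mon ✓, 2080: Wed, 2081: Thu, 2082: Fri, 2083: Sat, 2084: Mon ✓, 2085: Tue, 2086: Wed, 2087: Thu, 2088: Sat, 2089: Sun, 2090: Mon ✓, 2091: Tue, 2092: Thu, 2093: Fri, 2094: Sat, 2095: Sun, 2096: Tue, 2097: Wed
Mondays: 2073, 2079, 2084, 2090.

4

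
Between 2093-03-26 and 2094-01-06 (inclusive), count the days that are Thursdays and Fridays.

82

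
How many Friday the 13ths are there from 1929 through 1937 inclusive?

16

Friday-the-13ths by year:
1929: Sep, Dec
1930: Jun
1931: Feb, Mar, Nov
1932: May
1933: Jan, Oct
1934: Apr, Jul
1935: Sep, Dec
1936: Mar, Nov
1937: Aug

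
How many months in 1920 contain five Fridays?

5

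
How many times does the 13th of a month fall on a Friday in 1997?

The 13th falls on a Friday when the month's 13th has weekday Fri.
Jan 13 is Mon; Feb 13 is Thu; Mar 13 is Thu; Apr 13 is Sun; May 13 is Tue; Jun 13 is Fri ✓; Jul 13 is Sun; Aug 13 is Wed; Sep 13 is Sat; Oct 13 is Mon; Nov 13 is Thu; Dec 13 is Sat.
Friday the 13ths: Jun.

1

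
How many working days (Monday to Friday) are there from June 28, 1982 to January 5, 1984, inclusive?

June 28, 1982 is a Monday.
That's 557 days from start to end, counting both.
557 = 7 × 79 + 4, so there are 79 full weeks plus 4 extra days.
Each full week contributes 5 weekdays (Mon–Fri): 79 × 5 = 395.
The 4 extra days are Mon, Tue, Wed, Thu — 4 of them qualify.
Total: 395 + 4 = 399.

399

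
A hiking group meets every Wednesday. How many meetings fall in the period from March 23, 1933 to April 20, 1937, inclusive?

March 23, 1933 is a Thursday.
The range spans 1490 days (inclusive of both endpoints).
1490 = 7 × 212 + 6, so there are 212 full weeks plus 6 extra days.
Each full week contributes one Wednesday: 212 so far.
The 6 extra days are Thu, Fri, Sat, Sun, Mon, Tue — none qualify.
Total: 212 + 0 = 212.

212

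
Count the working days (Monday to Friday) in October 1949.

October 1, 1949 is a Saturday.
The range spans 31 days (inclusive of both endpoints).
31 = 7 × 4 + 3, so there are 4 full weeks plus 3 extra days.
Each full week contributes 5 weekdays (Mon–Fri): 4 × 5 = 20.
The 3 extra days are Sat, Sun, Mon — 1 of them qualifies.
Total: 20 + 1 = 21.

21 weekdays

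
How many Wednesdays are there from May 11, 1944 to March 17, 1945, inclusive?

May 11, 1944 is a Thursday.
The range spans 311 days (inclusive of both endpoints).
311 = 7 × 44 + 3, so there are 44 full weeks plus 3 extra days.
Each full week contributes one Wednesday: 44 so far.
The 3 extra days are Thu, Fri, Sat — none qualify.
Total: 44 + 0 = 44.

44 Wednesdays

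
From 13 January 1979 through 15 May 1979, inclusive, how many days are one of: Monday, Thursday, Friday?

13 January 1979 is a Saturday.
That's 123 days from start to end, counting both.
123 = 7 × 17 + 4, so there are 17 full weeks plus 4 extra days.
Each full week contributes 3 days from the set (Mon, Thu, Fri): 17 × 3 = 51.
The 4 extra days are Saturday, Sunday, Monday, Tuesday — 1 of them qualifies.
Total: 51 + 1 = 52.

52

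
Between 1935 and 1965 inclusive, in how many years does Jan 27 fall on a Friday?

4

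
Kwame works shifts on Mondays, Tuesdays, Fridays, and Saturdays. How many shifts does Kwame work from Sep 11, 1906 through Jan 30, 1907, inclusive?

81

Sep 11, 1906 is a Tuesday.
That's 142 days from start to end, counting both.
142 = 7 × 20 + 2, so there are 20 full weeks plus 2 extra days.
Each full week contributes 4 days from the set (Mon, Tue, Fri, Sat): 20 × 4 = 80.
The 2 extra days are Tue, Wed — 1 of them qualifies.
Total: 80 + 1 = 81.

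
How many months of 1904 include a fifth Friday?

5

A month has five Fridays exactly when Friday falls within its first (length − 28) days.
Jan: 31 days, starts Fri → 5 of Fri, Sat, Sun ✓
Feb: 29 days, starts Mon → 5 of Mon
Mar: 31 days, starts Tue → 5 of Tue, Wed, Thu
Apr: 30 days, starts Fri → 5 of Fri, Sat ✓
May: 31 days, starts Sun → 5 of Sun, Mon, Tue
Jun: 30 days, starts Wed → 5 of Wed, Thu
Jul: 31 days, starts Fri → 5 of Fri, Sat, Sun ✓
Aug: 31 days, starts Mon → 5 of Mon, Tue, Wed
Sep: 30 days, starts Thu → 5 of Thu, Fri ✓
Oct: 31 days, starts Sat → 5 of Sat, Sun, Mon
Nov: 30 days, starts Tue → 5 of Tue, Wed
Dec: 31 days, starts Thu → 5 of Thu, Fri, Sat ✓
Months with five Fridays: Jan, Apr, Jul, Sep, Dec.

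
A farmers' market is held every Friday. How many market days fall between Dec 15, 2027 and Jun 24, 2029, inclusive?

Dec 15, 2027 is a Wednesday.
From Dec 15, 2027 to Jun 24, 2029 is 558 days inclusive.
558 = 7 × 79 + 5, so there are 79 full weeks plus 5 extra days.
Each full week contributes one Friday: 79 so far.
The 5 extra days are Wednesday, Thursday, Friday, Saturday, Sunday — 1 of them qualifies.
Total: 79 + 1 = 80.

80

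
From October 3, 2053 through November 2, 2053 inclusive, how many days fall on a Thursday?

October 3, 2053 is a Friday.
The range spans 31 days (inclusive of both endpoints).
31 = 7 × 4 + 3, so there are 4 full weeks plus 3 extra days.
Each full week contributes one Thursday: 4 so far.
The 3 extra days are Friday, Saturday, Sunday — none qualify.
Total: 4 + 0 = 4.

4 Thursdays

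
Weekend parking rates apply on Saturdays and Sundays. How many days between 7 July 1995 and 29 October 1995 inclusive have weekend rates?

7 July 1995 is a Friday.
The range spans 115 days (inclusive of both endpoints).
115 = 7 × 16 + 3, so there are 16 full weeks plus 3 extra days.
Each full week contributes 2 weekend days (Sat, Sun): 16 × 2 = 32.
The 3 extra days are Friday, Saturday, Sunday — 2 of them qualify.
Total: 32 + 2 = 34.

34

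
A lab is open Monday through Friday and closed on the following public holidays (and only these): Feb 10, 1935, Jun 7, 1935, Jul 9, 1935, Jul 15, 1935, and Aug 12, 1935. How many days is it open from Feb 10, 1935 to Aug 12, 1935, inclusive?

127 business days

Feb 10, 1935 is a Sunday.
The range spans 184 days (inclusive of both endpoints).
184 = 7 × 26 + 2, so there are 26 full weeks plus 2 extra days.
Each full week contributes 5 weekdays (Mon–Fri): 26 × 5 = 130.
The 2 extra days are Sunday, Monday — 1 of them qualifies.
Total: 130 + 1 = 131.
Holidays: Feb 10, 1935 (Sun); Jun 7, 1935 (Fri); Jul 9, 1935 (Tue); Jul 15, 1935 (Mon); Aug 12, 1935 (Mon).
4 of the 5 holidays fall on weekdays; the rest are weekends and were already excluded.
Business days: 131 − 4 = 127.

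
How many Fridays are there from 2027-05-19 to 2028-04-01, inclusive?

46

2027-05-19 is a Wednesday.
The range spans 319 days (inclusive of both endpoints).
319 = 7 × 45 + 4, so there are 45 full weeks plus 4 extra days.
Each full week contributes one Friday: 45 so far.
The 4 extra days are Wed, Thu, Fri, Sat — 1 of them qualifies.
Total: 45 + 1 = 46.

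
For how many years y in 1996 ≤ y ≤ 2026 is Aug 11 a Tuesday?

Day of week of August 11 in each year:
1996: Sun, 1997: Mon, 1998: Tue ✓, 1999: Wed, 2000: Fri, 2001: Sat, 2002: Sun, 2003: Mon, 2004: Wed, 2005: Thu, 2006: Fri, 2007: Sat, 2008: Mon, 2009: Tue ✓, 2010: Wed, 2011: Thu, 2012: Sat, 2013: Sun, 2014: Mon, 2015: Tue ✓, 2016: Thu, 2017: Fri, 2018: Sat, 2019: Sun, 2020: Tue ✓, 2021: Wed, 2022: Thu, 2023: Fri, 2024: Sun, 2025: Mon, 2026: Tue ✓
Tuesdays: 1998, 2009, 2015, 2020, 2026.

5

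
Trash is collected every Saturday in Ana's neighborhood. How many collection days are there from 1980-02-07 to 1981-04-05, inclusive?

61 Saturdays

1980-02-07 is a Thursday.
The range spans 424 days (inclusive of both endpoints).
424 = 7 × 60 + 4, so there are 60 full weeks plus 4 extra days.
Each full week contributes one Saturday: 60 so far.
The 4 extra days are Thu, Fri, Sat, Sun — 1 of them qualifies.
Total: 60 + 1 = 61.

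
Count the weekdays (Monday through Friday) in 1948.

1 January 1948 is a Thursday.
From 1 January 1948 to 31 December 1948 is 366 days inclusive.
366 = 7 × 52 + 2, so there are 52 full weeks plus 2 extra days.
Each full week contributes 5 weekdays (Mon–Fri): 52 × 5 = 260.
The 2 extra days are Thursday, Friday — 2 of them qualify.
Total: 260 + 2 = 262.

262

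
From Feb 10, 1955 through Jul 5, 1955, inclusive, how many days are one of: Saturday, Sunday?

Feb 10, 1955 is a Thursday.
From Feb 10, 1955 to Jul 5, 1955 is 146 days inclusive.
146 = 7 × 20 + 6, so there are 20 full weeks plus 6 extra days.
Each full week contributes 2 days from the set (Sat, Sun): 20 × 2 = 40.
The 6 extra days are Thu, Fri, Sat, Sun, Mon, Tue — 2 of them qualify.
Total: 40 + 2 = 42.

42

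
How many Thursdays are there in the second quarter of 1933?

13

1 April 1933 is a Saturday.
That's 91 days from start to end, counting both.
91 = 7 × 13, so the span is exactly 13 full weeks.
Each full week contributes one Thursday: 13 so far.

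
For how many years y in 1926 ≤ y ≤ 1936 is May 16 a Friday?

Day of week of May 16 in each year:
1926: Sun, 1927: Mon, 1928: Wed, 1929: Thu, 1930: Fri ✓, 1931: Sat, 1932: Mon, 1933: Tue, 1934: Wed, 1935: Thu, 1936: Sat
Fridays: 1930.

1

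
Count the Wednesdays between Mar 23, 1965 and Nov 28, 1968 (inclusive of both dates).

Mar 23, 1965 is a Tuesday.
That's 1347 days from start to end, counting both.
1347 = 7 × 192 + 3, so there are 192 full weeks plus 3 extra days.
Each full week contributes one Wednesday: 192 so far.
The 3 extra days are Tue, Wed, Thu — 1 of them qualifies.
Total: 192 + 1 = 193.

193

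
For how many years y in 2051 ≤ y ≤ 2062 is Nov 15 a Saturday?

Day of week of November 15 in each year:
2051: Wed, 2052: Fri, 2053: Sat ✓, 2054: Sun, 2055: Mon, 2056: Wed, 2057: Thu, 2058: Fri, 2059: Sat ✓, 2060: Mon, 2061: Tue, 2062: Wed
Saturdays: 2053, 2059.

2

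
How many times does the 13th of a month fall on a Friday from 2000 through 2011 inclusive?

19

Friday-the-13ths by year:
2000: Oct
2001: Apr, Jul
2002: Sep, Dec
2003: Jun
2004: Feb, Aug
2005: May
2006: Jan, Oct
2007: Apr, Jul
2008: Jun
2009: Feb, Mar, Nov
2010: Aug
2011: May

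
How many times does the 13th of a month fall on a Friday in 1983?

1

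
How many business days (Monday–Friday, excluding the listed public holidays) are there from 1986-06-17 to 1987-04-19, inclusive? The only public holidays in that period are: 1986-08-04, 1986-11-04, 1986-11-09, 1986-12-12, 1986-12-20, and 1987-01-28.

1986-06-17 is a Tuesday.
That's 307 days from start to end, counting both.
307 = 7 × 43 + 6, so there are 43 full weeks plus 6 extra days.
Each full week contributes 5 weekdays (Mon–Fri): 43 × 5 = 215.
The 6 extra days are Tue, Wed, Thu, Fri, Sat, Sun — 4 of them qualify.
Total: 215 + 4 = 219.
Holidays: 1986-08-04 (Mon); 1986-11-04 (Tue); 1986-11-09 (Sun); 1986-12-12 (Fri); 1986-12-20 (Sat); 1987-01-28 (Wed).
4 of the 6 holidays fall on weekdays; the rest are weekends and were already excluded.
Business days: 219 − 4 = 215.

215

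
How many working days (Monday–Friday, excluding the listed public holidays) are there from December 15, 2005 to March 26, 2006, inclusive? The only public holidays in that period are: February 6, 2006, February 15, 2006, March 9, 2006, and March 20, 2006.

68

December 15, 2005 is a Thursday.
The range spans 102 days (inclusive of both endpoints).
102 = 7 × 14 + 4, so there are 14 full weeks plus 4 extra days.
Each full week contributes 5 weekdays (Mon–Fri): 14 × 5 = 70.
The 4 extra days are Thursday, Friday, Saturday, Sunday — 2 of them qualify.
Total: 70 + 2 = 72.
Holidays: February 6, 2006 (Mon); February 15, 2006 (Wed); March 9, 2006 (Thu); March 20, 2006 (Mon).
All 4 holidays fall on weekdays, so subtract 4.
Business days: 72 − 4 = 68.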